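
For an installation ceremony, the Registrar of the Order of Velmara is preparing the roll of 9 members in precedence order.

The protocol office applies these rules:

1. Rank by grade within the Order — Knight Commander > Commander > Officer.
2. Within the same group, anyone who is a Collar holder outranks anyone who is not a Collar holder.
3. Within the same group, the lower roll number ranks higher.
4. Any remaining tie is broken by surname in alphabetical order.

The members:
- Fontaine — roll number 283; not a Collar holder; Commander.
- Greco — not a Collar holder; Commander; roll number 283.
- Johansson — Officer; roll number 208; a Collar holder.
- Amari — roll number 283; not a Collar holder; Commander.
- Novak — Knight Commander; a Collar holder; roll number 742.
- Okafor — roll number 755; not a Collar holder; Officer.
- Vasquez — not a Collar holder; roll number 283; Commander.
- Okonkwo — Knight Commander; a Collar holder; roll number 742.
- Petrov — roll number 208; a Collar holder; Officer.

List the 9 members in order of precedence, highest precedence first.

Novak, Okonkwo, Amari, Fontaine, Greco, Vasquez, Johansson, Petrov, Okafor

By grade within the Order: Novak and Okonkwo (Knight Commander); then Amari, Fontaine, Greco and Vasquez (Commander); then Johansson, Petrov and Okafor (Officer).
Novak and Okonkwo are each a Collar holder, so the next rule applies.
Novak and Okonkwo both have roll number 742, so the next rule applies.
Among Novak and Okonkwo, alphabetically by surname: Novak before Okonkwo.
Amari, Fontaine, Greco and Vasquez are each not a Collar holder, so the next rule applies.
Amari, Fontaine, Greco and Vasquez all have roll number 283, so the next rule applies.
Among Amari, Fontaine, Greco and Vasquez, alphabetically by surname: Amari before Fontaine before Greco before Vasquez.
Among Johansson, Petrov and Okafor, a Collar holder before not a Collar holder: Johansson and Petrov (a Collar holder) before Okafor (not a Collar holder).
Johansson and Petrov both have roll number 208, so the next rule applies.
Among Johansson and Petrov, alphabetically by surname: Johansson before Petrov.
Full order: Novak, Okonkwo, Amari, Fontaine, Greco, Vasquez, Johansson, Petrov, Okafor.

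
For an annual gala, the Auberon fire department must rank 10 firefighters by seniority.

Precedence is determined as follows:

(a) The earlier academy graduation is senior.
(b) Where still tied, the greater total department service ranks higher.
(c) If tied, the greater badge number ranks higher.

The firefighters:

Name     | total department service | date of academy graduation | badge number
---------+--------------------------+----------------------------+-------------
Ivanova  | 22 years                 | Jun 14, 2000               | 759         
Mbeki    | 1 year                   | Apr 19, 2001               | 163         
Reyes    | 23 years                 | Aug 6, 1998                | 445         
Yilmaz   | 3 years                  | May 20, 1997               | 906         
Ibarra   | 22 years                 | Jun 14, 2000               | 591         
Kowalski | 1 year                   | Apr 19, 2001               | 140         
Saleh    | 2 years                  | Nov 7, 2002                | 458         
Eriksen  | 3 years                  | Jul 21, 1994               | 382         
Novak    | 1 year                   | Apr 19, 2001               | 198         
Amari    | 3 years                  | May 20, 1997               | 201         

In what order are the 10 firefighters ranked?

Eriksen, Yilmaz, Amari, Reyes, Ivanova, Ibarra, Novak, Mbeki, Kowalski, Saleh

By date of academy graduation (earlier first): Eriksen (Jul 21, 1994); then Yilmaz and Amari (both May 20, 1997); then Reyes (Aug 6, 1998); then Ivanova and Ibarra (both Jun 14, 2000); then Novak, Mbeki and Kowalski (each Apr 19, 2001); then Saleh (Nov 7, 2002).
Yilmaz and Amari both have total department service 3 years, so the next rule applies.
Among Yilmaz and Amari, by badge number (higher first): Yilmaz (906) before Amari (201).
Ivanova and Ibarra both have total department service 22 years, so the next rule applies.
Among Ivanova and Ibarra, by badge number (higher first): Ivanova (759) before Ibarra (591).
Novak, Mbeki and Kowalski all have total department service 1 year, so the next rule applies.
Among Novak, Mbeki and Kowalski, by badge number (higher first): Novak (198) before Mbeki (163) before Kowalski (140).
Full order: Eriksen, Yilmaz, Amari, Reyes, Ivanova, Ibarra, Novak, Mbeki, Kowalski, Saleh.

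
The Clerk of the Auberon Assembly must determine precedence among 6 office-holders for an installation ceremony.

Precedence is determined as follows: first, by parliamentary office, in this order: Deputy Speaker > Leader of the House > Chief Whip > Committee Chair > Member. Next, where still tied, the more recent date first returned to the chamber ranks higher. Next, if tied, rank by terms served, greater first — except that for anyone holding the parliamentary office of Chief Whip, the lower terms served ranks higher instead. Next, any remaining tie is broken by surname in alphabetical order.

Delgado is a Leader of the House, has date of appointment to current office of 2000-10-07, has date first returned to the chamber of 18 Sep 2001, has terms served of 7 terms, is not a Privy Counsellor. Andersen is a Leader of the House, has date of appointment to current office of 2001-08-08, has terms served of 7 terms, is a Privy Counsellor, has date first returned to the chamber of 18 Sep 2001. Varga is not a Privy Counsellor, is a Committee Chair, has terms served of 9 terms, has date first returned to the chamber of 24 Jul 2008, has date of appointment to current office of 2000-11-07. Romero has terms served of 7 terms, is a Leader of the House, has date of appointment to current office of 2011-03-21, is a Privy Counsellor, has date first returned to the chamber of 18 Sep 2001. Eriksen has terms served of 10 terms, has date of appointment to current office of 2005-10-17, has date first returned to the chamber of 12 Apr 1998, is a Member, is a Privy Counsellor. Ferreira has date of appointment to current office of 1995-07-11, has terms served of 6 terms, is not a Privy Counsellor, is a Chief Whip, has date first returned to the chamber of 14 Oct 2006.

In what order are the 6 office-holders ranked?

Andersen, Delgado, Romero, Ferreira, Varga, Eriksen

By parliamentary office: Andersen, Delgado and Romero (Leader of the House); then Ferreira (Chief Whip); then Varga (Committee Chair); then Eriksen (Member).
Andersen, Delgado and Romero all have date first returned to the chamber 18 Sep 2001, so the next rule applies.
Andersen, Delgado and Romero all have terms served 7 terms, so the next rule applies.
Among Andersen, Delgado and Romero, alphabetically by surname: Andersen before Delgado before Romero.
Full order: Andersen, Delgado, Romero, Ferreira, Varga, Eriksen.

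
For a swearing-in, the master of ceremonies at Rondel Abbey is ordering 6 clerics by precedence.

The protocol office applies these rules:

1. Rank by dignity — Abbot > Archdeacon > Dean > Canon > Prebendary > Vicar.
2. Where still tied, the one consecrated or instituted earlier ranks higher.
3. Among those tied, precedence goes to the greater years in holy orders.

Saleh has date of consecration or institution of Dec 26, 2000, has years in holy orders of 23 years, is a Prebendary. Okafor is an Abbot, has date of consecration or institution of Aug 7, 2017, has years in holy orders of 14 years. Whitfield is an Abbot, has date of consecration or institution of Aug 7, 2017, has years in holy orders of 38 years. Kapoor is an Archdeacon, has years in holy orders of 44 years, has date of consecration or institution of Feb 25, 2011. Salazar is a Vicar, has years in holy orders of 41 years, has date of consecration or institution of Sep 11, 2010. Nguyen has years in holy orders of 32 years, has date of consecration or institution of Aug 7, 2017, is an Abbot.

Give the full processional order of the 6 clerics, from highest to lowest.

Whitfield, Nguyen, Okafor, Kapoor, Saleh, Salazar

By dignity: Whitfield, Nguyen and Okafor (Abbot); then Kapoor (Archdeacon); then Saleh (Prebendary); then Salazar (Vicar).
Whitfield, Nguyen and Okafor all have date of consecration or institution Aug 7, 2017, so the next rule applies.
Among Whitfield, Nguyen and Okafor, by years in holy orders (higher first): Whitfield (38 years) before Nguyen (32 years) before Okafor (14 years).
Full order: Whitfield, Nguyen, Okafor, Kapoor, Saleh, Salazar.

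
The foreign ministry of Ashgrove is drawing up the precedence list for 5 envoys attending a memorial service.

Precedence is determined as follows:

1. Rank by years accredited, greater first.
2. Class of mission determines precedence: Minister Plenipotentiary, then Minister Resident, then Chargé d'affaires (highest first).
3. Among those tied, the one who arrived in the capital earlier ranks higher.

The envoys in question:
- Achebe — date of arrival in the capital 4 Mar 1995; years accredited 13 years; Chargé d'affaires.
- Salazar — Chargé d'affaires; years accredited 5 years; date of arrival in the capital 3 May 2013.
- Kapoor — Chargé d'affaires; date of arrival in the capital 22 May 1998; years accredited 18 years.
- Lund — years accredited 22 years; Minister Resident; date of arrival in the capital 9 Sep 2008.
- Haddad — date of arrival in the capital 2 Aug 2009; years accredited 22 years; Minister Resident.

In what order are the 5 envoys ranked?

By years accredited (higher first): Lund and Haddad (both 22 years); then Kapoor (18 years); then Achebe (13 years); then Salazar (5 years).
Lund and Haddad are each Minister Resident, so the next rule applies.
Among Lund and Haddad, by date of arrival in the capital (earlier first): Lund (9 Sep 2008) before Haddad (2 Aug 2009).
Full order: Lund, Haddad, Kapoor, Achebe, Salazar.

Lund, Haddad, Kapoor, Achebe, Salazar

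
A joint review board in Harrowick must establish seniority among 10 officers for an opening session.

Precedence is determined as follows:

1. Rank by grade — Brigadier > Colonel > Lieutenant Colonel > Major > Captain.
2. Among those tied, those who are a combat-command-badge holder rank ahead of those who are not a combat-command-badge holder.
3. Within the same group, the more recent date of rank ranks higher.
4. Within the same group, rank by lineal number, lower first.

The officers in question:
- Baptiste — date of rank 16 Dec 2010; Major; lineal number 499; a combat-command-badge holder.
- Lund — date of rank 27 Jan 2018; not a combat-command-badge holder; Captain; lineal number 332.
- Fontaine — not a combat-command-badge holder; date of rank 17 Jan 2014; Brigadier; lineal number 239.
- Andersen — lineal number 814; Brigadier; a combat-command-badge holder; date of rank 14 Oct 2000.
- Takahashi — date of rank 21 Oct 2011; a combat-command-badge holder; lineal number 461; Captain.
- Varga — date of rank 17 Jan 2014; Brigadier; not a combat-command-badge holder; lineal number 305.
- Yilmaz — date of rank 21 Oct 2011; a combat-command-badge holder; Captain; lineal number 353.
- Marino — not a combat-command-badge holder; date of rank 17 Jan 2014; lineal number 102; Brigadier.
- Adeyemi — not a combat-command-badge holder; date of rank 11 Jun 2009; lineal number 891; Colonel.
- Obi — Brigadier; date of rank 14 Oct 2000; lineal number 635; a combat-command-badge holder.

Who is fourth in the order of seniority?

By grade: Obi, Andersen, Marino, Fontaine and Varga (Brigadier); then Adeyemi (Colonel); then Baptiste (Major); then Yilmaz, Takahashi and Lund (Captain).
Among Obi, Andersen, Marino, Fontaine and Varga, a combat-command-badge holder before not a combat-command-badge holder: Obi and Andersen (a combat-command-badge holder) before Marino, Fontaine and Varga (not a combat-command-badge holder).
Obi and Andersen both have date of rank 14 Oct 2000, so the next rule applies.
Among Obi and Andersen, by lineal number (lower first): Obi (635) before Andersen (814).
Marino, Fontaine and Varga all have date of rank 17 Jan 2014, so the next rule applies.
Among Marino, Fontaine and Varga, by lineal number (lower first): Marino (102) before Fontaine (239) before Varga (305).
Among Yilmaz, Takahashi and Lund, a combat-command-badge holder before not a combat-command-badge holder: Yilmaz and Takahashi (a combat-command-badge holder) before Lund (not a combat-command-badge holder).
Yilmaz and Takahashi both have date of rank 21 Oct 2011, so the next rule applies.
Among Yilmaz and Takahashi, by lineal number (lower first): Yilmaz (353) before Takahashi (461).
Order: Obi, Andersen, Marino, Fontaine, Varga, Adeyemi, Baptiste, Yilmaz, Takahashi, Lund.

Fontaine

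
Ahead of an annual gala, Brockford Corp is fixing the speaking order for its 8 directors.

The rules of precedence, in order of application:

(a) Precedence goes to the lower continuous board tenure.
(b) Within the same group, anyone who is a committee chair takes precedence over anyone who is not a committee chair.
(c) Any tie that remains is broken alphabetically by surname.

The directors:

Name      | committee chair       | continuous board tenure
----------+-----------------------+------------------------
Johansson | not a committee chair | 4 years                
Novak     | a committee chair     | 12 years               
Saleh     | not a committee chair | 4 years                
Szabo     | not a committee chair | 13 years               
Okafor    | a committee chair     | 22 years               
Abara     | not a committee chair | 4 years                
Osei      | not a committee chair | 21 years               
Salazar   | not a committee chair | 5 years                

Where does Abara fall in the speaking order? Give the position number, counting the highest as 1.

1

By continuous board tenure (lower first): Abara, Johansson and Saleh (each 4 years); then Salazar (5 years); then Novak (12 years); then Szabo (13 years); then Osei (21 years); then Okafor (22 years).
Abara, Johansson and Saleh are each not a committee chair, so the next rule applies.
Among Abara, Johansson and Saleh, alphabetically by surname: Abara before Johansson before Saleh.
Order: Abara, Johansson, Saleh, Salazar, Novak, Szabo, Osei, Okafor. So position 1.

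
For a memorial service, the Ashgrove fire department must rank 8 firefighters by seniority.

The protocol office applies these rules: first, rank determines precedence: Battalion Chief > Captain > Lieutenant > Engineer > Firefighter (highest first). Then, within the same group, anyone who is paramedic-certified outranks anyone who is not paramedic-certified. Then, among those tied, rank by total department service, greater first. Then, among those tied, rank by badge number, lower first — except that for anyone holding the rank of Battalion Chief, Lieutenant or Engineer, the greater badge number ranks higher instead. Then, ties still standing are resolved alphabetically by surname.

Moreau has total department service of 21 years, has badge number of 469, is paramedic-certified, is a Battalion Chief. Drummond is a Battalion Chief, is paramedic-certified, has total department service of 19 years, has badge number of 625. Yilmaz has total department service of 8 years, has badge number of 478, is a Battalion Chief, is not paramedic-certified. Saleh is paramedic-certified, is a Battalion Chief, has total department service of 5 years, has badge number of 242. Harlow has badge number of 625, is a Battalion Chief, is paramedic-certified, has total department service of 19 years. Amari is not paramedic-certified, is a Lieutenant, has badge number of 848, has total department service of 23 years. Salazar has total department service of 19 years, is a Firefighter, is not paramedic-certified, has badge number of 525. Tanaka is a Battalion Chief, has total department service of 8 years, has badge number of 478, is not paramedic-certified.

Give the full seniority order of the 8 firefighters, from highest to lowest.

Moreau, Drummond, Harlow, Saleh, Tanaka, Yilmaz, Amari, Salazar

By rank: Moreau, Drummond, Harlow, Saleh, Tanaka and Yilmaz (Battalion Chief); then Amari (Lieutenant); then Salazar (Firefighter).
Among Moreau, Drummond, Harlow, Saleh, Tanaka and Yilmaz, paramedic-certified before not paramedic-certified: Moreau, Drummond, Harlow and Saleh (paramedic-certified) before Tanaka and Yilmaz (not paramedic-certified).
Among Moreau, Drummond, Harlow and Saleh, by total department service (higher first): Moreau (21 years) before Drummond and Harlow (19 years) before Saleh (5 years).
Drummond and Harlow both have badge number 625, so the next rule applies.
Among Drummond and Harlow, alphabetically by surname: Drummond before Harlow.
Tanaka and Yilmaz both have total department service 8 years, so the next rule applies.
Tanaka and Yilmaz both have badge number 478, so the next rule applies.
Among Tanaka and Yilmaz, alphabetically by surname: Tanaka before Yilmaz.
Full order: Moreau, Drummond, Harlow, Saleh, Tanaka, Yilmaz, Amari, Salazar.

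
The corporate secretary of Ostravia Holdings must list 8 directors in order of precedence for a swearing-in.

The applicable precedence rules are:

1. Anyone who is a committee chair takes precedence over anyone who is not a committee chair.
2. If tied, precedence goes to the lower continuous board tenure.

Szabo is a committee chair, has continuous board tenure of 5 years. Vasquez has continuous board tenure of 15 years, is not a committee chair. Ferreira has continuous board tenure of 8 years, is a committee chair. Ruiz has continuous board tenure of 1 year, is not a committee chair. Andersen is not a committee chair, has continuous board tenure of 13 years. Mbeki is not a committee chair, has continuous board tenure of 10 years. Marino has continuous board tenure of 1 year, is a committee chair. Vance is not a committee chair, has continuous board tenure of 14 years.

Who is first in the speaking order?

By the first rule: Marino, Szabo and Ferreira (each a committee chair); then Ruiz, Mbeki, Andersen, Vance and Vasquez (each not a committee chair).
Among Marino, Szabo and Ferreira, by continuous board tenure (lower first): Marino (1 year) before Szabo (5 years) before Ferreira (8 years).
Among Ruiz, Mbeki, Andersen, Vance and Vasquez, by continuous board tenure (lower first): Ruiz (1 year) before Mbeki (10 years) before Andersen (13 years) before Vance (14 years) before Vasquez (15 years).
Order: Marino, Szabo, Ferreira, Ruiz, Mbeki, Andersen, Vance, Vasquez.

Marino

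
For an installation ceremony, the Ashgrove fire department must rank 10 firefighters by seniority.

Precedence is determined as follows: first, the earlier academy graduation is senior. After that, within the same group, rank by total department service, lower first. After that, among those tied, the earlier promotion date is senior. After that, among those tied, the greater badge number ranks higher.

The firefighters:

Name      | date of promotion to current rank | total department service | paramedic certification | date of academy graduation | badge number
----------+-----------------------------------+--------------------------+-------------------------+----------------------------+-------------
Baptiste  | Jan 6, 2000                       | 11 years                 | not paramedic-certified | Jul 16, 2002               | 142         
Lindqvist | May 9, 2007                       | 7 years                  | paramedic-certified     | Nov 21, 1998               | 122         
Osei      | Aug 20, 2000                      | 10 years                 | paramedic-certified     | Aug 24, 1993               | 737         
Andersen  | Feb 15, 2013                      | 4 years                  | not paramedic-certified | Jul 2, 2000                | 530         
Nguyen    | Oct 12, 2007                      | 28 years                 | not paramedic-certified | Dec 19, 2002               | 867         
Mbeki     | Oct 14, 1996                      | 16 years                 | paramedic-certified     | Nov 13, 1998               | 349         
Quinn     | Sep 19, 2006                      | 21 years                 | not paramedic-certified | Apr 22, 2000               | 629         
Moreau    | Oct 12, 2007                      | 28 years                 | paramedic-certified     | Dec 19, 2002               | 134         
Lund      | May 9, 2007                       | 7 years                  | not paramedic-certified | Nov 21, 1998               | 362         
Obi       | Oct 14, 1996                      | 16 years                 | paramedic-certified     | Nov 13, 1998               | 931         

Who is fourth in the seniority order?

Lund

By date of academy graduation (earlier first): Osei (Aug 24, 1993); then Obi and Mbeki (both Nov 13, 1998); then Lund and Lindqvist (both Nov 21, 1998); then Quinn (Apr 22, 2000); then Andersen (Jul 2, 2000); then Baptiste (Jul 16, 2002); then Nguyen and Moreau (both Dec 19, 2002).
Obi and Mbeki both have total department service 16 years, so the next rule applies.
Obi and Mbeki both have date of promotion to current rank Oct 14, 1996, so the next rule applies.
Among Obi and Mbeki, by badge number (higher first): Obi (931) before Mbeki (349).
Lund and Lindqvist both have total department service 7 years, so the next rule applies.
Lund and Lindqvist both have date of promotion to current rank May 9, 2007, so the next rule applies.
Among Lund and Lindqvist, by badge number (higher first): Lund (362) before Lindqvist (122).
Nguyen and Moreau both have total department service 28 years, so the next rule applies.
Nguyen and Moreau both have date of promotion to current rank Oct 12, 2007, so the next rule applies.
Among Nguyen and Moreau, by badge number (higher first): Nguyen (867) before Moreau (134).
Order: Osei, Obi, Mbeki, Lund, Lindqvist, Quinn, Andersen, Baptiste, Nguyen, Moreau.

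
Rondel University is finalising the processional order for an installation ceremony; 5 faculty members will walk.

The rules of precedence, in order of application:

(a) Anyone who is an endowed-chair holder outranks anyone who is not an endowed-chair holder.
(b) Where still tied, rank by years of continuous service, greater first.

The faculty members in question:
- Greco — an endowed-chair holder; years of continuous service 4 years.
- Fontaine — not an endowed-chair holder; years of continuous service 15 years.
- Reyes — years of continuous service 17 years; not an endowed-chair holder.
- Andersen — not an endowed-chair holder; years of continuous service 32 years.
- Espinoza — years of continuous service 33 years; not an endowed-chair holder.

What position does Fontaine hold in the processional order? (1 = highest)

5

By the first rule: Greco (an endowed-chair holder); then Espinoza, Andersen, Reyes and Fontaine (each not an endowed-chair holder).
Among Espinoza, Andersen, Reyes and Fontaine, by years of continuous service (higher first): Espinoza (33 years) before Andersen (32 years) before Reyes (17 years) before Fontaine (15 years).
Order: Greco, Espinoza, Andersen, Reyes, Fontaine. So position 5.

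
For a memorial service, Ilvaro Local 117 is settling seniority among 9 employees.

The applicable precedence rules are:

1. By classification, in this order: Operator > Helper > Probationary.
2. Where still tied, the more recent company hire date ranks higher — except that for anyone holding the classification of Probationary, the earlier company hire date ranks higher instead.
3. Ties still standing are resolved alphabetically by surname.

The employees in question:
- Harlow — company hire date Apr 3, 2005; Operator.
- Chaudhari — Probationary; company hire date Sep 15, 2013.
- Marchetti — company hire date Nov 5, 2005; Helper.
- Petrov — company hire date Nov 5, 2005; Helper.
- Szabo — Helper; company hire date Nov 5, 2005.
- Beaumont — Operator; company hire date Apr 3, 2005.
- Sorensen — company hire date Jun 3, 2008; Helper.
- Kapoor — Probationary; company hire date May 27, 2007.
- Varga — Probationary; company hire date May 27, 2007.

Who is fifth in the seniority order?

By classification: Beaumont and Harlow (Operator); then Sorensen, Marchetti, Petrov and Szabo (Helper); then Kapoor, Varga and Chaudhari (Probationary).
Beaumont and Harlow both have company hire date Apr 3, 2005, so the next rule applies.
Among Beaumont and Harlow, alphabetically by surname: Beaumont before Harlow.
Among Sorensen, Marchetti, Petrov and Szabo, by company hire date (later first): Sorensen (Jun 3, 2008) before Marchetti, Petrov and Szabo (Nov 5, 2005).
Among Marchetti, Petrov and Szabo, alphabetically by surname: Marchetti before Petrov before Szabo.
Among Kapoor, Varga and Chaudhari, by company hire date (earlier first) (reversed rule for this group): Kapoor and Varga (May 27, 2007) before Chaudhari (Sep 15, 2013).
Among Kapoor and Varga, alphabetically by surname: Kapoor before Varga.
Order: Beaumont, Harlow, Sorensen, Marchetti, Petrov, Szabo, Kapoor, Varga, Chaudhari.

Petrov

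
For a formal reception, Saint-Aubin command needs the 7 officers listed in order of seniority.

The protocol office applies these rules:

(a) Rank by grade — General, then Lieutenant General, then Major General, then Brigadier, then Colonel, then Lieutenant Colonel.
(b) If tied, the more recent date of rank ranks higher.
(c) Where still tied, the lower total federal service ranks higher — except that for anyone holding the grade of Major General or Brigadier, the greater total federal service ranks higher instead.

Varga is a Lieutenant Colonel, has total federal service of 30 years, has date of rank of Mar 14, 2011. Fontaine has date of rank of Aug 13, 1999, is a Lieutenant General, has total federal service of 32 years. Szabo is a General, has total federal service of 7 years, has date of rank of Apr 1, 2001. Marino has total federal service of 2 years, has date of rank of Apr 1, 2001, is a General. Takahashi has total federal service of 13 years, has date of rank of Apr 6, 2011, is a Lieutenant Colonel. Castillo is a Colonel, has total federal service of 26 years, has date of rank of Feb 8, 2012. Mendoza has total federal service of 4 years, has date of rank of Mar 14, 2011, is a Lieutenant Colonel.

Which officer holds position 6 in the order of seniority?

By grade: Marino and Szabo (General); then Fontaine (Lieutenant General); then Castillo (Colonel); then Takahashi, Mendoza and Varga (Lieutenant Colonel).
Marino and Szabo both have date of rank Apr 1, 2001, so the next rule applies.
Among Marino and Szabo, by total federal service (lower first): Marino (2 years) before Szabo (7 years).
Among Takahashi, Mendoza and Varga, by date of rank (later first): Takahashi (Apr 6, 2011) before Mendoza and Varga (Mar 14, 2011).
Among Mendoza and Varga, by total federal service (lower first): Mendoza (4 years) before Varga (30 years).
Order: Marino, Szabo, Fontaine, Castillo, Takahashi, Mendoza, Varga.

Mendoza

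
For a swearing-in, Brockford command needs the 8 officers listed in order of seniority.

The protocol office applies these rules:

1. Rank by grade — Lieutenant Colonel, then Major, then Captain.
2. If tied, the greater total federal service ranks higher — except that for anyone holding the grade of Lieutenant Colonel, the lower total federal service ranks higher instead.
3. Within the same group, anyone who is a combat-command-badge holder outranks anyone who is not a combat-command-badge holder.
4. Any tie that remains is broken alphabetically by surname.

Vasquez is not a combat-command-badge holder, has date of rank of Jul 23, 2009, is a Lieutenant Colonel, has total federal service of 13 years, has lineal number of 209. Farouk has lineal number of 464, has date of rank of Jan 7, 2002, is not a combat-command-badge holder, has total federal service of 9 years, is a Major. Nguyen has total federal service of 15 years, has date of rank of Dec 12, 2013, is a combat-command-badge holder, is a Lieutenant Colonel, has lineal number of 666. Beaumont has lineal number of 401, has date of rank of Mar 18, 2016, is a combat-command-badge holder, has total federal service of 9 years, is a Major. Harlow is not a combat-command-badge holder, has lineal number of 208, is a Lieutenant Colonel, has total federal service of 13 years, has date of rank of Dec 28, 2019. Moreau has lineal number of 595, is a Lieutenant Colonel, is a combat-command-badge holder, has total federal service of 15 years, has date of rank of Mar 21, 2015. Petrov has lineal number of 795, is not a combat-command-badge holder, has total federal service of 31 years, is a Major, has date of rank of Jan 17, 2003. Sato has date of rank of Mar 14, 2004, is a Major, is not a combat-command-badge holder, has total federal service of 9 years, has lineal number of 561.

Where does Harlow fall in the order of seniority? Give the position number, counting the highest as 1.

1

By grade: Harlow, Vasquez, Moreau and Nguyen (Lieutenant Colonel); then Petrov, Beaumont, Farouk and Sato (Major).
Among Harlow, Vasquez, Moreau and Nguyen, by total federal service (lower first) (reversed rule for this group): Harlow and Vasquez (13 years) before Moreau and Nguyen (15 years).
Harlow and Vasquez are each not a combat-command-badge holder, so the next rule applies.
Among Harlow and Vasquez, alphabetically by surname: Harlow before Vasquez.
Moreau and Nguyen are each a combat-command-badge holder, so the next rule applies.
Among Moreau and Nguyen, alphabetically by surname: Moreau before Nguyen.
Among Petrov, Beaumont, Farouk and Sato, by total federal service (higher first): Petrov (31 years) before Beaumont, Farouk and Sato (9 years).
Among Beaumont, Farouk and Sato, a combat-command-badge holder before not a combat-command-badge holder: Beaumont (a combat-command-badge holder) before Farouk and Sato (not a combat-command-badge holder).
Among Farouk and Sato, alphabetically by surname: Farouk before Sato.
Order: Harlow, Vasquez, Moreau, Nguyen, Petrov, Beaumont, Farouk, Sato. So position 1.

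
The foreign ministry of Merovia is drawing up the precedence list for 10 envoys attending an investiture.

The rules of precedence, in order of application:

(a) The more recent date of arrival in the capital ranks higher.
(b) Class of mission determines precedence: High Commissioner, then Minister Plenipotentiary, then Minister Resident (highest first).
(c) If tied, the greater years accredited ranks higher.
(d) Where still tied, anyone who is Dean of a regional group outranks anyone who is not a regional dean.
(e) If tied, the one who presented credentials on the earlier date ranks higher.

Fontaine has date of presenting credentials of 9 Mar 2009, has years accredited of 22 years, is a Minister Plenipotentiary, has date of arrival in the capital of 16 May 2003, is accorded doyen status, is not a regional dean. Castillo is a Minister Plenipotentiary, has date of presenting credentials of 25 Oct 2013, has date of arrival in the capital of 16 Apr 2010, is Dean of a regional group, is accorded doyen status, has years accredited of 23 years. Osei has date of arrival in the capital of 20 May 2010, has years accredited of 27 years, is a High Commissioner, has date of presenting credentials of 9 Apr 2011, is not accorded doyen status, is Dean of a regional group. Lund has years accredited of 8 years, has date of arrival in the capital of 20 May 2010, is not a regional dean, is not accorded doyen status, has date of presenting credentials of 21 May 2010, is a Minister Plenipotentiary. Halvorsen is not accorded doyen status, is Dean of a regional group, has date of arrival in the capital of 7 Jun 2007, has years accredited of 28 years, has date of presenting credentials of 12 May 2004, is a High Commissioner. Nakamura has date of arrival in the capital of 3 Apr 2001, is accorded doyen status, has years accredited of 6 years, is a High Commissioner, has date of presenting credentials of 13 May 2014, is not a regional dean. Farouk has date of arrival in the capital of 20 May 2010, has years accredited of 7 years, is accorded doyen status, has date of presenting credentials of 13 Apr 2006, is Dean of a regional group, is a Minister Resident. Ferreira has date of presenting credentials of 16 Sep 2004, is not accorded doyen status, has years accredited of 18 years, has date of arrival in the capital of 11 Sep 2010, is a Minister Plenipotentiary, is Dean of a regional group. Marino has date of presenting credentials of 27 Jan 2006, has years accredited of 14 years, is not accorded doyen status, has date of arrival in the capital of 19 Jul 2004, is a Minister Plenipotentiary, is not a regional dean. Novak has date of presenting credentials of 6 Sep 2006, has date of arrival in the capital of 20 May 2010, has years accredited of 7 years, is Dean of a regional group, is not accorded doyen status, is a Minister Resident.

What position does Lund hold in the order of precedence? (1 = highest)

By date of arrival in the capital (later first): Ferreira (11 Sep 2010); then Osei, Lund, Farouk and Novak (each 20 May 2010); then Castillo (16 Apr 2010); then Halvorsen (7 Jun 2007); then Marino (19 Jul 2004); then Fontaine (16 May 2003); then Nakamura (3 Apr 2001).
Among Osei, Lund, Farouk and Novak, by class of mission: Osei (High Commissioner) before Lund (Minister Plenipotentiary) before Farouk and Novak (Minister Resident).
Farouk and Novak both have years accredited 7 years, so the next rule applies.
Farouk and Novak are each Dean of a regional group, so the next rule applies.
Among Farouk and Novak, by date of presenting credentials (earlier first): Farouk (13 Apr 2006) before Novak (6 Sep 2006).
Order: Ferreira, Osei, Lund, Farouk, Novak, Castillo, Halvorsen, Marino, Fontaine, Nakamura. So position 3.

3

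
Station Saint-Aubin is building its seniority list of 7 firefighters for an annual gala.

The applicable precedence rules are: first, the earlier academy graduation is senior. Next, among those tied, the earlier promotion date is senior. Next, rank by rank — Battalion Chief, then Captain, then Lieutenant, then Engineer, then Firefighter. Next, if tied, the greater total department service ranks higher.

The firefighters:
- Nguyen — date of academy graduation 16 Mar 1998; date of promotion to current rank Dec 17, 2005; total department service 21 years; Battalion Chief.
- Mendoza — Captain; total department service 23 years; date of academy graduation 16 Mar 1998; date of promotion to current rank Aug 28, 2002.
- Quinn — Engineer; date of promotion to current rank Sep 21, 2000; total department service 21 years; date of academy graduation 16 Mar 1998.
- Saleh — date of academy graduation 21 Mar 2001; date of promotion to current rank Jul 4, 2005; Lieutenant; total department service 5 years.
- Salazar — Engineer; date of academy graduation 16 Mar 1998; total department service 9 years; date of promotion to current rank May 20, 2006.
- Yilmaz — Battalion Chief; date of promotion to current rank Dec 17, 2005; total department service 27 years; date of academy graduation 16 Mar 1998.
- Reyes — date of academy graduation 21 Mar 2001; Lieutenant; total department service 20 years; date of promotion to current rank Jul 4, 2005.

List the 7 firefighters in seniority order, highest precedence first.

By date of academy graduation (earlier first): Quinn, Mendoza, Yilmaz, Nguyen and Salazar (each 16 Mar 1998); then Reyes and Saleh (both 21 Mar 2001).
Among Quinn, Mendoza, Yilmaz, Nguyen and Salazar, by date of promotion to current rank (earlier first): Quinn (Sep 21, 2000) before Mendoza (Aug 28, 2002) before Yilmaz and Nguyen (Dec 17, 2005) before Salazar (May 20, 2006).
Yilmaz and Nguyen are each Battalion Chief, so the next rule applies.
Among Yilmaz and Nguyen, by total department service (higher first): Yilmaz (27 years) before Nguyen (21 years).
Reyes and Saleh both have date of promotion to current rank Jul 4, 2005, so the next rule applies.
Reyes and Saleh are each Lieutenant, so the next rule applies.
Among Reyes and Saleh, by total department service (higher first): Reyes (20 years) before Saleh (5 years).
Full order: Quinn, Mendoza, Yilmaz, Nguyen, Salazar, Reyes, Saleh.

Quinn, Mendoza, Yilmaz, Nguyen, Salazar, Reyes, Saleh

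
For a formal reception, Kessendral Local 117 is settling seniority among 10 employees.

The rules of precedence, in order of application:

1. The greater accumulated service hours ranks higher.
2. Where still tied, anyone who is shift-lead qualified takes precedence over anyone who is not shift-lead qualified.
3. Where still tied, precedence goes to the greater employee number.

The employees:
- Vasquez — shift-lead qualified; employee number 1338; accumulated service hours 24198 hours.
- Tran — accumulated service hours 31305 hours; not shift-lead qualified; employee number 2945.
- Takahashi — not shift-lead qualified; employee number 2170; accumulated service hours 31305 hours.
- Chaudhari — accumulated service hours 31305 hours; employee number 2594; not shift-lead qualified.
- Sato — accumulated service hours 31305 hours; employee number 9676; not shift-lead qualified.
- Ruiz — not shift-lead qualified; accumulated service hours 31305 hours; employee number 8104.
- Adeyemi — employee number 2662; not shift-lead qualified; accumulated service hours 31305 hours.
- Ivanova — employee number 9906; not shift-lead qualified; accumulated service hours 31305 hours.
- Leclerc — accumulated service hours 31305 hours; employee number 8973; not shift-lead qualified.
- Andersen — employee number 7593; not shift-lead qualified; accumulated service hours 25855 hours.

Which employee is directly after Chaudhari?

By accumulated service hours (higher first): Ivanova, Sato, Leclerc, Ruiz, Tran, Adeyemi, Chaudhari and Takahashi (each 31305 hours); then Andersen (25855 hours); then Vasquez (24198 hours).
Ivanova, Sato, Leclerc, Ruiz, Tran, Adeyemi, Chaudhari and Takahashi are each not shift-lead qualified, so the next rule applies.
Among Ivanova, Sato, Leclerc, Ruiz, Tran, Adeyemi, Chaudhari and Takahashi, by employee number (higher first): Ivanova (9906) before Sato (9676) before Leclerc (8973) before Ruiz (8104) before Tran (2945) before Adeyemi (2662) before Chaudhari (2594) before Takahashi (2170).
Order: Ivanova, Sato, Leclerc, Ruiz, Tran, Adeyemi, Chaudhari, Takahashi, Andersen, Vasquez.

Takahashi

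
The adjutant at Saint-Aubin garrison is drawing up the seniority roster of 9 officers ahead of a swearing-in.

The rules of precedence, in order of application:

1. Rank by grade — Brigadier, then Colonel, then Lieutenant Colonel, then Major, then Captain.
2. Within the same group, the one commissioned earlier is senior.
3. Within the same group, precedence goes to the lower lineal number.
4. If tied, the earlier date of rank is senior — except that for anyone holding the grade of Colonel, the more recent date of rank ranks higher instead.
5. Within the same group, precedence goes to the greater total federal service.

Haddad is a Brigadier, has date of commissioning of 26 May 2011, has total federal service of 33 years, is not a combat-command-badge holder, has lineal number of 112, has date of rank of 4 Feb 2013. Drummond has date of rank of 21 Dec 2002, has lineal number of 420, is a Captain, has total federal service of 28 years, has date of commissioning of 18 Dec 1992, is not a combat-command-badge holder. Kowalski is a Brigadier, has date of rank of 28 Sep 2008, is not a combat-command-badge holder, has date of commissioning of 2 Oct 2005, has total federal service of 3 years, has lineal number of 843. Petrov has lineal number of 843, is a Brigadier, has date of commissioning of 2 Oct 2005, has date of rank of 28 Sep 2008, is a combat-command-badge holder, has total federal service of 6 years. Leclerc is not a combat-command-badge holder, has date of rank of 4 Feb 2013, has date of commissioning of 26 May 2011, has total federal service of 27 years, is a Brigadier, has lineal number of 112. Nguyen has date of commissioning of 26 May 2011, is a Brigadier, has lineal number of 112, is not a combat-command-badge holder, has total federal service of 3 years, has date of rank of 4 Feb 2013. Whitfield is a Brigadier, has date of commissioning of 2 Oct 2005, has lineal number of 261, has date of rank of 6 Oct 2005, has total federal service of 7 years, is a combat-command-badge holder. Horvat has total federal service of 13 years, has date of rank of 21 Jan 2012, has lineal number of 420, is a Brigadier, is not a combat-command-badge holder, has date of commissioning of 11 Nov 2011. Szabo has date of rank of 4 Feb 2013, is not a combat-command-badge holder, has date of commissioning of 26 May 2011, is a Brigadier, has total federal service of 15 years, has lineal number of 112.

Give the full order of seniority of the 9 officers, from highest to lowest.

Whitfield, Petrov, Kowalski, Haddad, Leclerc, Szabo, Nguyen, Horvat, Drummond

By grade: Whitfield, Petrov, Kowalski, Haddad, Leclerc, Szabo, Nguyen and Horvat (Brigadier); then Drummond (Captain).
Among Whitfield, Petrov, Kowalski, Haddad, Leclerc, Szabo, Nguyen and Horvat, by date of commissioning (earlier first): Whitfield, Petrov and Kowalski (2 Oct 2005) before Haddad, Leclerc, Szabo and Nguyen (26 May 2011) before Horvat (11 Nov 2011).
Among Whitfield, Petrov and Kowalski, by lineal number (lower first): Whitfield (261) before Petrov and Kowalski (843).
Petrov and Kowalski both have date of rank 28 Sep 2008, so the next rule applies.
Among Petrov and Kowalski, by total federal service (higher first): Petrov (6 years) before Kowalski (3 years).
Haddad, Leclerc, Szabo and Nguyen all have lineal number 112, so the next rule applies.
Haddad, Leclerc, Szabo and Nguyen all have date of rank 4 Feb 2013, so the next rule applies.
Among Haddad, Leclerc, Szabo and Nguyen, by total federal service (higher first): Haddad (33 years) before Leclerc (27 years) before Szabo (15 years) before Nguyen (3 years).
Full order: Whitfield, Petrov, Kowalski, Haddad, Leclerc, Szabo, Nguyen, Horvat, Drummond.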